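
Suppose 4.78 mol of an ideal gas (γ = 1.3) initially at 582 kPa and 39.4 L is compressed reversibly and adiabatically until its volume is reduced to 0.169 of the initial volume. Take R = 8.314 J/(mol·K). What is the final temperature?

984 K

T₁ = P₁V₁/(nR) = 582×39.4/(4.78×8.314) = 577 K.
Adiabatic: TV^(γ−1) = const ⇒ T₂ = 577×(5.92)^0.300 = 984 K; PV^γ = const ⇒ P₂ = 5870 kPa.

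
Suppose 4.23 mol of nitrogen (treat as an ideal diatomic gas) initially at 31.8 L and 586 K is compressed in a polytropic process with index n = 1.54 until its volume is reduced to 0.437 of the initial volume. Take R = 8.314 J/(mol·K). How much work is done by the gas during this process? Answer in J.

P₁ = nRT₁/V₁ = 4.23×8.314×586/31.8 = 648 kPa.
Polytropic n=1.54: T₂ = T₁(V₁/V₂)^(n−1) = 586×(2.29)^0.54 = 916 K; P₂ = P₁(V₁/V₂)^n = 2320 kPa.
W = (P₁V₁−P₂V₂)/(n−1) = (648×31.8−2320×13.9)/0.54 = -21500 J.

-21500 J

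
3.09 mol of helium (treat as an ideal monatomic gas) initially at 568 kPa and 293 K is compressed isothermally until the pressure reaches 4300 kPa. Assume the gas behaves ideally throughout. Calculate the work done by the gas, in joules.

-15200 J

V₁ = nRT₁/P₁ = 3.09×8.314×293/568 = 13.3 L.
Isothermal: T stays 293 K; PV = const ⇒ V₂ = 1.75 L, P₂ = 4300 kPa.
W = nRT ln(V₂/V₁) = 3.09×8.314×293×ln(0.132) = -15200 J.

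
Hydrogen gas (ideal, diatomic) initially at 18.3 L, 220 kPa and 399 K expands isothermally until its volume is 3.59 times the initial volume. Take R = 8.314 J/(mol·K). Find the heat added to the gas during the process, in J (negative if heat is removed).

n = P₁V₁/(RT₁) = 220×18.3/(8.314×399) = 1.21 mol.
Isothermal: T stays 399 K; PV = const ⇒ V₂ = 65.7 L, P₂ = 61.3 kPa.
ΔU = 0 (ideal gas, T constant).
W = nRT ln(V₂/V₁) = 1.21×8.314×399×ln(3.59) = 5150 J.
Q = ΔU + W = 5150 J.

5150 J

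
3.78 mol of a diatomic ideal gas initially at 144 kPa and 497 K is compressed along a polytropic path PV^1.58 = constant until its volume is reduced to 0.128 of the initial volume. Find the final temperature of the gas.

V₁ = nRT₁/P₁ = 3.78×8.314×497/144 = 108 L.
Polytropic n=1.58: T₂ = T₁(V₁/V₂)^(n−1) = 497×(7.81)^0.58 = 1640 K; P₂ = P₁(V₁/V₂)^n = 3710 kPa.

1640 K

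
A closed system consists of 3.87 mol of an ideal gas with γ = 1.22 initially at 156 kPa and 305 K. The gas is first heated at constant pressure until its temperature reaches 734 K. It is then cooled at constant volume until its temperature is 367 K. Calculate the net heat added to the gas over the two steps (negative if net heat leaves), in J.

V₁ = nRT₁/P₁ = 3.87×8.314×305/156 = 62.9 L.
Step 1 — Isobaric: P stays 156 kPa; V/T = const ⇒ T₂ = 734 K, V₂ = 151 L.
W = PΔV = 156×(151−62.9) kPa·L = 13800 J.
ΔU = nCvΔT = 3.87×37.8×(734−305) = 62700 J.
Q = ΔU + W = nCpΔT = 76500 J.
State after step 1: P = 156 kPa, V = 151 L, T = 734 K.
Step 2 — Isochoric: V stays 151 L; P/T = const ⇒ T₂ = 367 K, P₂ = 78.0 kPa.
W = 0 (no volume change).
ΔU = nCvΔT = 3.87×37.8×(367−734) = -53700 J.
Q = ΔU = -53700 J.
Net over both steps: W = 13800 J, Q = 22900 J, ΔU = 9070 J.

22900 J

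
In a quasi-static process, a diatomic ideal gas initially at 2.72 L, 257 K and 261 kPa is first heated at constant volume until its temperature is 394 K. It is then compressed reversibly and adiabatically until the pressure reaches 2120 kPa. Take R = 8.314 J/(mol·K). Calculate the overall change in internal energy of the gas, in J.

2610 J

n = P₁V₁/(RT₁) = 261×2.72/(8.314×257) = 0.332 mol.
Step 1 — Isochoric: V stays 2.72 L; P/T = const ⇒ T₂ = 394 K, P₂ = 400 kPa.
W = 0 (no volume change).
ΔU = nCvΔT = 0.332×20.8×(394−257) = 946 J.
Q = ΔU = 946 J.
State after step 1: P = 400 kPa, V = 2.72 L, T = 394 K.
Step 2 — Adiabatic: T₂/T₁ = (P₂/P₁)^((γ−1)/γ) ⇒ T₂ = 394×(5.30)^0.286 = 634 K; V₂ = 0.827 L.
ΔU = nCvΔT = 0.332×20.8×(634−394) = 1660 J.
Q = 0 for an adiabatic process, so W = −ΔU = -1660 J.
Net over both steps: W = -1660 J, Q = 946 J, ΔU = 2610 J.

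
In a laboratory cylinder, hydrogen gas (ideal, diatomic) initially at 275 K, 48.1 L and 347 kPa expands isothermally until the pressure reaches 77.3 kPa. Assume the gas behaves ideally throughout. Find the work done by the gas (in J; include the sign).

25100 J

n = P₁V₁/(RT₁) = 347×48.1/(8.314×275) = 7.30 mol.
Isothermal: T stays 275 K; PV = const ⇒ V₂ = 216 L, P₂ = 77.3 kPa.
W = nRT ln(V₂/V₁) = 7.30×8.314×275×ln(4.49) = 25100 J.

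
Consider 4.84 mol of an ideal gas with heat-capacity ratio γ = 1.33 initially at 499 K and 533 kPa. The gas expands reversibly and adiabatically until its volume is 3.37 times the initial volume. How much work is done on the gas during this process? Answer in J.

V₁ = nRT₁/P₁ = 4.84×8.314×499/533 = 37.7 L.
Adiabatic: TV^(γ−1) = const ⇒ T₂ = 499×(0.297)^0.330 = 334 K; PV^γ = const ⇒ P₂ = 106 kPa.
ΔU = nCvΔT = 4.84×25.2×(334−499) = -20100 J.
Q = 0 for an adiabatic process, so W = −ΔU = 20100 J.
Work done on the gas = −W_by = -20100 J.

-20100 J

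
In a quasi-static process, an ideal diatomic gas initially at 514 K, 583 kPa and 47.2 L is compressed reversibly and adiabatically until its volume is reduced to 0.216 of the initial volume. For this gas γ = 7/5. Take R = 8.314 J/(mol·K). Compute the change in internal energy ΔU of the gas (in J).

n = P₁V₁/(RT₁) = 583×47.2/(8.314×514) = 6.44 mol.
Adiabatic: TV^(γ−1) = const ⇒ T₂ = 514×(4.63)^0.400 = 949 K; PV^γ = const ⇒ P₂ = 4980 kPa.
For an ideal gas ΔU = nCvΔT with Cv = (5/2)R = 20.8 J/(mol·K).
ΔU = 6.44×20.8×(949−514) = 58200 J.

58200 J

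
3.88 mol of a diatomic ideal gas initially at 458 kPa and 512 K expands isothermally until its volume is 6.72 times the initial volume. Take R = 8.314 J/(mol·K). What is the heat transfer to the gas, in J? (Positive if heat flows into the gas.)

31500 J

V₁ = nRT₁/P₁ = 3.88×8.314×512/458 = 36.1 L.
Isothermal: T stays 512 K; PV = const ⇒ V₂ = 242 L, P₂ = 68.2 kPa.
ΔU = 0 (ideal gas, T constant).
W = nRT ln(V₂/V₁) = 3.88×8.314×512×ln(6.72) = 31500 J.
Q = ΔU + W = 31500 J.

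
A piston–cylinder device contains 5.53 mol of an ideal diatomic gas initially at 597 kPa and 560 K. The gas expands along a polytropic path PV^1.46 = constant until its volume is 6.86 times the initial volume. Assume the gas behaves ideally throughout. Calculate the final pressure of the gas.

V₁ = nRT₁/P₁ = 5.53×8.314×560/597 = 43.1 L.
Polytropic n=1.46: T₂ = T₁(V₁/V₂)^(n−1) = 560×(0.146)^0.46 = 231 K; P₂ = P₁(V₁/V₂)^n = 35.9 kPa.

35.9 kPa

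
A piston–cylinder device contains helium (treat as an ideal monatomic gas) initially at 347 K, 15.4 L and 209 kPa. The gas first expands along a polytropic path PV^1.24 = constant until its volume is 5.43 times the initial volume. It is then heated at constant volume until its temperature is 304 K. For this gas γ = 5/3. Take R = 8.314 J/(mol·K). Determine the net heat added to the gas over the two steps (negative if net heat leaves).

3880 J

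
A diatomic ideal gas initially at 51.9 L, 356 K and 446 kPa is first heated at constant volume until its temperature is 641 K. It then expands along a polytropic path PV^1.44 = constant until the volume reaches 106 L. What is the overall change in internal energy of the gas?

n = P₁V₁/(RT₁) = 446×51.9/(8.314×356) = 7.82 mol.
Step 1 — Isochoric: V stays 51.9 L; P/T = const ⇒ T₂ = 641 K, P₂ = 803 kPa.
W = 0 (no volume change).
ΔU = nCvΔT = 7.82×20.8×(641−356) = 46300 J.
Q = ΔU = 46300 J.
State after step 1: P = 803 kPa, V = 51.9 L, T = 641 K.
Step 2 — Polytropic n=1.44: T₂ = T₁(V₁/V₂)^(n−1) = 641×(0.490)^0.44 = 468 K; P₂ = P₁(V₁/V₂)^n = 287 kPa.
W = (P₁V₁−P₂V₂)/(n−1) = (803×51.9−287×106)/0.44 = 25500 J.
ΔU = nCvΔT = 7.82×20.8×(468−641) = -28100 J.
Q = ΔU + W = -2550 J.
Net over both steps: W = 25500 J, Q = 43800 J, ΔU = 18200 J.

18200 J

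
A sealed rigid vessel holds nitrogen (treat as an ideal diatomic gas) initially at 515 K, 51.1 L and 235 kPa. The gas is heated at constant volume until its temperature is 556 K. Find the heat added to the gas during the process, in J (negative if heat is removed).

n = P₁V₁/(RT₁) = 235×51.1/(8.314×515) = 2.80 mol.
Isochoric: V stays 51.1 L; P/T = const ⇒ T₂ = 556 K, P₂ = 254 kPa.
W = 0 (no volume change).
ΔU = nCvΔT = 2.80×20.8×(556−515) = 2390 J.
Q = ΔU = 2390 J.

2390 J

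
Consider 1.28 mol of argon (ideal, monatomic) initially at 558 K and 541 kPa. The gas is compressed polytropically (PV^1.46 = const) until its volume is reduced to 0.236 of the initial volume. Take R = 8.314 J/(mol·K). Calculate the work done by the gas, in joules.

-12200 J

V₁ = nRT₁/P₁ = 1.28×8.314×558/541 = 11.0 L.
Polytropic n=1.46: T₂ = T₁(V₁/V₂)^(n−1) = 558×(4.24)^0.46 = 1080 K; P₂ = P₁(V₁/V₂)^n = 4450 kPa.
W = (P₁V₁−P₂V₂)/(n−1) = (541×11.0−4450×2.59)/0.46 = -12200 J.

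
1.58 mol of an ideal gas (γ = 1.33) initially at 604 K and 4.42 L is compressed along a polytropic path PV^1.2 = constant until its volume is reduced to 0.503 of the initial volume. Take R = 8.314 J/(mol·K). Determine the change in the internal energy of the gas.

3540 J

P₁ = nRT₁/V₁ = 1.58×8.314×604/4.42 = 1800 kPa.
Polytropic n=1.2: T₂ = T₁(V₁/V₂)^(n−1) = 604×(1.99)^0.20 = 693 K; P₂ = P₁(V₁/V₂)^n = 4090 kPa.
For an ideal gas ΔU = nCvΔT with Cv = R/(γ−1) = 25.2 J/(mol·K).
ΔU = 1.58×25.2×(693−604) = 3540 J.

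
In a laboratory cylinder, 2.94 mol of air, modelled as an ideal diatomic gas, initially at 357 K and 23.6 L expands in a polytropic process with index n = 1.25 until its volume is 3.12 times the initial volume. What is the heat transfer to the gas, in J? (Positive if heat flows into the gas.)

P₁ = nRT₁/V₁ = 2.94×8.314×357/23.6 = 370 kPa.
Polytropic n=1.25: T₂ = T₁(V₁/V₂)^(n−1) = 357×(0.321)^0.25 = 269 K; P₂ = P₁(V₁/V₂)^n = 89.2 kPa.
W = (P₁V₁−P₂V₂)/(n−1) = (370×23.6−89.2×73.6)/0.25 = 8640 J.
ΔU = nCvΔT = 2.94×20.8×(269−357) = -5400 J.
Q = ΔU + W = 3240 J.

3240 J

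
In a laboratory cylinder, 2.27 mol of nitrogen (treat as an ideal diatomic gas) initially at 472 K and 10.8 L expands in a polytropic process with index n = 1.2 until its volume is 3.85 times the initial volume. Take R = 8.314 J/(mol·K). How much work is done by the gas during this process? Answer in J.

P₁ = nRT₁/V₁ = 2.27×8.314×472/10.8 = 825 kPa.
Polytropic n=1.2: T₂ = T₁(V₁/V₂)^(n−1) = 472×(0.260)^0.20 = 360 K; P₂ = P₁(V₁/V₂)^n = 164 kPa.
W = (P₁V₁−P₂V₂)/(n−1) = (825×10.8−164×41.6)/0.20 = 10500 J.

10500 J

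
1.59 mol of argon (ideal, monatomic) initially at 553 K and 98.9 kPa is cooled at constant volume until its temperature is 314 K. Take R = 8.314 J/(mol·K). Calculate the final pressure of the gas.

56.2 kPa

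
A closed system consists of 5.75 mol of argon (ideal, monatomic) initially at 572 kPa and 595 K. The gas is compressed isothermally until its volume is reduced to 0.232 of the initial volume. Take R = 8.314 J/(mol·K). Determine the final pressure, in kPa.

2470 kPa

V₁ = nRT₁/P₁ = 5.75×8.314×595/572 = 49.7 L.
Isothermal: T stays 595 K; PV = const ⇒ V₂ = 11.5 L, P₂ = 2470 kPa.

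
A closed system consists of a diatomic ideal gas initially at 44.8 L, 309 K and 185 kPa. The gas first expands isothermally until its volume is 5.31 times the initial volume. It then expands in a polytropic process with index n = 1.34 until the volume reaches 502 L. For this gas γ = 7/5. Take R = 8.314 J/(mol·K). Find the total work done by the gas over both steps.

n = P₁V₁/(RT₁) = 185×44.8/(8.314×309) = 3.23 mol.
Step 1 — Isothermal: T stays 309 K; PV = const ⇒ V₂ = 238 L, P₂ = 34.8 kPa.
ΔU = 0 (ideal gas, T constant).
W = nRT ln(V₂/V₁) = 3.23×8.314×309×ln(5.31) = 13800 J.
Q = ΔU + W = 13800 J.
State after step 1: P = 34.8 kPa, V = 238 L, T = 309 K.
Step 2 — Polytropic n=1.34: T₂ = T₁(V₁/V₂)^(n−1) = 309×(0.474)^0.34 = 240 K; P₂ = P₁(V₁/V₂)^n = 12.8 kPa.
W = (P₁V₁−P₂V₂)/(n−1) = (34.8×238−12.8×502)/0.34 = 5470 J.
ΔU = nCvΔT = 3.23×20.8×(240−309) = -4650 J.
Q = ΔU + W = 820 J.
Net over both steps: W = 19300 J, Q = 14700 J, ΔU = -4650 J.

19300 J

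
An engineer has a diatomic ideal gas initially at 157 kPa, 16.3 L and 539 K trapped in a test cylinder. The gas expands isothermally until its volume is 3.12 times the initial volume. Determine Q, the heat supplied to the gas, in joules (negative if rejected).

2910 J

n = P₁V₁/(RT₁) = 157×16.3/(8.314×539) = 0.571 mol.
Isothermal: T stays 539 K; PV = const ⇒ V₂ = 50.9 L, P₂ = 50.3 kPa.
ΔU = 0 (ideal gas, T constant).
W = nRT ln(V₂/V₁) = 0.571×8.314×539×ln(3.12) = 2910 J.
Q = ΔU + W = 2910 J.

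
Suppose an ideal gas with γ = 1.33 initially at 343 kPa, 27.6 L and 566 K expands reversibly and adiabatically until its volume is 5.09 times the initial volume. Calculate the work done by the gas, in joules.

11900 J

n = P₁V₁/(RT₁) = 343×27.6/(8.314×566) = 2.01 mol.
Adiabatic: TV^(γ−1) = const ⇒ T₂ = 566×(0.196)^0.330 = 331 K; PV^γ = const ⇒ P₂ = 39.4 kPa.
ΔU = nCvΔT = 2.01×25.2×(331−566) = -11900 J.
Q = 0 for an adiabatic process, so W = −ΔU = 11900 J.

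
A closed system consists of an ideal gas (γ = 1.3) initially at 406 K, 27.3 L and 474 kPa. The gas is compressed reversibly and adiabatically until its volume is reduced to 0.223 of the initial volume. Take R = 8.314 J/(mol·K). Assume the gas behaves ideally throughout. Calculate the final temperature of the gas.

Adiabatic: TV^(γ−1) = const ⇒ T₂ = 406×(4.48)^0.300 = 637 K; PV^γ = const ⇒ P₂ = 3330 kPa.

637 K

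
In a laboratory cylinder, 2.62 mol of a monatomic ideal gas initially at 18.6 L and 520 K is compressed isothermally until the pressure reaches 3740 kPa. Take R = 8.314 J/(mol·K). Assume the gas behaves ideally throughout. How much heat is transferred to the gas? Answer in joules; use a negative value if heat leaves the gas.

P₁ = nRT₁/V₁ = 2.62×8.314×520/18.6 = 609 kPa.
Isothermal: T stays 520 K; PV = const ⇒ V₂ = 3.03 L, P₂ = 3740 kPa.
ΔU = 0 (ideal gas, T constant).
W = nRT ln(V₂/V₁) = 2.62×8.314×520×ln(0.163) = -20600 J.
Q = ΔU + W = -20600 J.

-20600 J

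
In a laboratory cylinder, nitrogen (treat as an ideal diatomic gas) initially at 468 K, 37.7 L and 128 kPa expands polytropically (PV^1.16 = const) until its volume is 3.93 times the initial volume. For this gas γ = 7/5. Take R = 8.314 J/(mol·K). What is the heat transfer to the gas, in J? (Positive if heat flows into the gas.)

n = P₁V₁/(RT₁) = 128×37.7/(8.314×468) = 1.24 mol.
Polytropic n=1.16: T₂ = T₁(V₁/V₂)^(n−1) = 468×(0.254)^0.16 = 376 K; P₂ = P₁(V₁/V₂)^n = 26.2 kPa.
W = (P₁V₁−P₂V₂)/(n−1) = (128×37.7−26.2×148)/0.16 = 5930 J.
ΔU = nCvΔT = 1.24×20.8×(376−468) = -2370 J.
Q = ΔU + W = 3560 J.

3560 J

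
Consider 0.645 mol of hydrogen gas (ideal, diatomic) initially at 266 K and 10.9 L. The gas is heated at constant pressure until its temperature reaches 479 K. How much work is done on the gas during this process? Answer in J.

P₁ = nRT₁/V₁ = 0.645×8.314×266/10.9 = 131 kPa.
Isobaric: P stays 131 kPa; V/T = const ⇒ T₂ = 479 K, V₂ = 19.6 L.
W = PΔV = 131×(19.6−10.9) kPa·L = 1140 J.
Work done on the gas = −W_by = -1140 J.

-1140 J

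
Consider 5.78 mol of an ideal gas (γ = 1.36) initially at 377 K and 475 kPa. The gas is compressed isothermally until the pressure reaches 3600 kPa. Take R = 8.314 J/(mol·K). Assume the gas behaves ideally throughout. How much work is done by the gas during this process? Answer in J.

-36700 J

V₁ = nRT₁/P₁ = 5.78×8.314×377/475 = 38.1 L.
Isothermal: T stays 377 K; PV = const ⇒ V₂ = 5.03 L, P₂ = 3600 kPa.
W = nRT ln(V₂/V₁) = 5.78×8.314×377×ln(0.132) = -36700 J.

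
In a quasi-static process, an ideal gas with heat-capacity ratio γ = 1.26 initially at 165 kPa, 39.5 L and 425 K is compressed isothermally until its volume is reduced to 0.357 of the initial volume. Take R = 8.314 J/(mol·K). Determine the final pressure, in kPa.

462 kPa

Isothermal: T stays 425 K; PV = const ⇒ V₂ = 14.1 L, P₂ = 462 kPa.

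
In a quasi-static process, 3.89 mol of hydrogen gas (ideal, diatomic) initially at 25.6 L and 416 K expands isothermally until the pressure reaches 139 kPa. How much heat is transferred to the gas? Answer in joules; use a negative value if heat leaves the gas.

P₁ = nRT₁/V₁ = 3.89×8.314×416/25.6 = 526 kPa.
Isothermal: T stays 416 K; PV = const ⇒ V₂ = 96.8 L, P₂ = 139 kPa.
ΔU = 0 (ideal gas, T constant).
W = nRT ln(V₂/V₁) = 3.89×8.314×416×ln(3.78) = 17900 J.
Q = ΔU + W = 17900 J.

17900 J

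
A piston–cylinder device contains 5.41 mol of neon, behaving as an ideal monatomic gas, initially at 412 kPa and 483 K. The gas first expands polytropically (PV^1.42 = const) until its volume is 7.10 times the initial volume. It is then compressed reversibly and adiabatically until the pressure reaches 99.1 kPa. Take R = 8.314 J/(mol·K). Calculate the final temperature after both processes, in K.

365 K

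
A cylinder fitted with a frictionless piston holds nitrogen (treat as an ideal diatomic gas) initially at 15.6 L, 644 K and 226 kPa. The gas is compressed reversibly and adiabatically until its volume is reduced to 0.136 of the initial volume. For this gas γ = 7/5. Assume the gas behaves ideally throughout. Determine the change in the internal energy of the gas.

n = P₁V₁/(RT₁) = 226×15.6/(8.314×644) = 0.658 mol.
Adiabatic: TV^(γ−1) = const ⇒ T₂ = 644×(7.35)^0.400 = 1430 K; PV^γ = const ⇒ P₂ = 3690 kPa.
For an ideal gas ΔU = nCvΔT with Cv = (5/2)R = 20.8 J/(mol·K).
ΔU = 0.658×20.8×(1430−644) = 10800 J.

10800 J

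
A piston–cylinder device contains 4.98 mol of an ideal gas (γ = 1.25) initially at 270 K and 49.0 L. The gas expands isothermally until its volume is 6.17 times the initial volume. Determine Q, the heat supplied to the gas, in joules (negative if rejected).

20300 J

P₁ = nRT₁/V₁ = 4.98×8.314×270/49.0 = 228 kPa.
Isothermal: T stays 270 K; PV = const ⇒ V₂ = 302 L, P₂ = 37.0 kPa.
ΔU = 0 (ideal gas, T constant).
W = nRT ln(V₂/V₁) = 4.98×8.314×270×ln(6.17) = 20300 J.
Q = ΔU + W = 20300 J.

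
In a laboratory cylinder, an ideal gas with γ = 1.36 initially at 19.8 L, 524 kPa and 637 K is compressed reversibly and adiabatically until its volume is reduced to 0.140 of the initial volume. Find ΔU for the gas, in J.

29700 J

n = P₁V₁/(RT₁) = 524×19.8/(8.314×637) = 1.96 mol.
Adiabatic: TV^(γ−1) = const ⇒ T₂ = 637×(7.14)^0.360 = 1290 K; PV^γ = const ⇒ P₂ = 7600 kPa.
For an ideal gas ΔU = nCvΔT with Cv = R/(γ−1) = 23.1 J/(mol·K).
ΔU = 1.96×23.1×(1290−637) = 29700 J.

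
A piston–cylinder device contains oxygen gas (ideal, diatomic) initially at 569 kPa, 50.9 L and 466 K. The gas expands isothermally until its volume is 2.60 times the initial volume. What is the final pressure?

219 kPa

Isothermal: T stays 466 K; PV = const ⇒ V₂ = 132 L, P₂ = 219 kPa.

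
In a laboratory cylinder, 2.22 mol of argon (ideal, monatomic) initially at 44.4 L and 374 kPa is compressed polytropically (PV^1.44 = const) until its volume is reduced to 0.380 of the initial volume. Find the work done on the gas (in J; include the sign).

20000 J

T₁ = P₁V₁/(nR) = 374×44.4/(2.22×8.314) = 900 K.
Polytropic n=1.44: T₂ = T₁(V₁/V₂)^(n−1) = 900×(2.63)^0.44 = 1380 K; P₂ = P₁(V₁/V₂)^n = 1510 kPa.
W = (P₁V₁−P₂V₂)/(n−1) = (374×44.4−1510×16.9)/0.44 = -20000 J.
Work done on the gas = −W_by = 20000 J.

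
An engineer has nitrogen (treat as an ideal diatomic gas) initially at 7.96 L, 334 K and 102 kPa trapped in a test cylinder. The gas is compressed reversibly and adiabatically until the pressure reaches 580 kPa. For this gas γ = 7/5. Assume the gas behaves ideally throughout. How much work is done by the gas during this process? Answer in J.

n = P₁V₁/(RT₁) = 102×7.96/(8.314×334) = 0.292 mol.
Adiabatic: T₂/T₁ = (P₂/P₁)^((γ−1)/γ) ⇒ T₂ = 334×(5.69)^0.286 = 549 K; V₂ = 2.30 L.
ΔU = nCvΔT = 0.292×20.8×(549−334) = 1310 J.
Q = 0 for an adiabatic process, so W = −ΔU = -1310 J.

-1310 J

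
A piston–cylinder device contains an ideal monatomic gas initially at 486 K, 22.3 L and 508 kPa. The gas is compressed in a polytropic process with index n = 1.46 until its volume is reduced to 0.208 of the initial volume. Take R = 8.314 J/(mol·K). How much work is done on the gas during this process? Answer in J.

n = P₁V₁/(RT₁) = 508×22.3/(8.314×486) = 2.80 mol.
Polytropic n=1.46: T₂ = T₁(V₁/V₂)^(n−1) = 486×(4.81)^0.46 = 1000 K; P₂ = P₁(V₁/V₂)^n = 5030 kPa.
W = (P₁V₁−P₂V₂)/(n−1) = (508×22.3−5030×4.64)/0.46 = -26100 J.
Work done on the gas = −W_by = 26100 J.

26100 J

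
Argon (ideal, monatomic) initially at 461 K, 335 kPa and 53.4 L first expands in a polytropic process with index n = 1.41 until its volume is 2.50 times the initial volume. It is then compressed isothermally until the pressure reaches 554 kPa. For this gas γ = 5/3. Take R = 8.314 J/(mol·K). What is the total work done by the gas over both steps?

n = P₁V₁/(RT₁) = 335×53.4/(8.314×461) = 4.67 mol.
Step 1 — Polytropic n=1.41: T₂ = T₁(V₁/V₂)^(n−1) = 461×(0.400)^0.41 = 317 K; P₂ = P₁(V₁/V₂)^n = 92.0 kPa.
W = (P₁V₁−P₂V₂)/(n−1) = (335×53.4−92.0×134)/0.41 = 13700 J.
ΔU = nCvΔT = 4.67×12.5×(317−461) = -8400 J.
Q = ΔU + W = 5260 J.
State after step 1: P = 92.0 kPa, V = 134 L, T = 317 K.
Step 2 — Isothermal: T stays 317 K; PV = const ⇒ V₂ = 22.2 L, P₂ = 554 kPa.
ΔU = 0 (ideal gas, T constant).
W = nRT ln(V₂/V₁) = 4.67×8.314×317×ln(0.166) = -22100 J.
Q = ΔU + W = -22100 J.
Net over both steps: W = -8390 J, Q = -16800 J, ΔU = -8400 J.

-8390 J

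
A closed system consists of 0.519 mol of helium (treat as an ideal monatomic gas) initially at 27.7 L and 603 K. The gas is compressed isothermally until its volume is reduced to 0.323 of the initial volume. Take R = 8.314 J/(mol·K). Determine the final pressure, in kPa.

P₁ = nRT₁/V₁ = 0.519×8.314×603/27.7 = 93.9 kPa.
Isothermal: T stays 603 K; PV = const ⇒ V₂ = 8.95 L, P₂ = 291 kPa.

291 kPa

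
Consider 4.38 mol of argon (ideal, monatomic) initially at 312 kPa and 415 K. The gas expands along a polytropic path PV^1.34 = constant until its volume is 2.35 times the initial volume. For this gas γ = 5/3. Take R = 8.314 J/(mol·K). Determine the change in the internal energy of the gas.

-5710 J

V₁ = nRT₁/P₁ = 4.38×8.314×415/312 = 48.4 L.
Polytropic n=1.34: T₂ = T₁(V₁/V₂)^(n−1) = 415×(0.426)^0.34 = 310 K; P₂ = P₁(V₁/V₂)^n = 99.3 kPa.
For an ideal gas ΔU = nCvΔT with Cv = (3/2)R = 12.5 J/(mol·K).
ΔU = 4.38×12.5×(310−415) = -5710 J.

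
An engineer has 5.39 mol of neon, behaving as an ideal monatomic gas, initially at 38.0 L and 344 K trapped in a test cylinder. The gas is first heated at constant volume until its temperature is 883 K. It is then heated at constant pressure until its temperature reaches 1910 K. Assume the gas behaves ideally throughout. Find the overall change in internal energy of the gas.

P₁ = nRT₁/V₁ = 5.39×8.314×344/38.0 = 406 kPa.
Step 1 — Isochoric: V stays 38.0 L; P/T = const ⇒ T₂ = 883 K, P₂ = 1040 kPa.
W = 0 (no volume change).
ΔU = nCvΔT = 5.39×12.5×(883−344) = 36200 J.
Q = ΔU = 36200 J.
State after step 1: P = 1040 kPa, V = 38.0 L, T = 883 K.
Step 2 — Isobaric: P stays 1040 kPa; V/T = const ⇒ T₂ = 1910 K, V₂ = 82.2 L.
W = PΔV = 1040×(82.2−38.0) kPa·L = 46000 J.
ΔU = nCvΔT = 5.39×12.5×(1910−883) = 69000 J.
Q = ΔU + W = nCpΔT = 115000 J.
Net over both steps: W = 46000 J, Q = 151000 J, ΔU = 105000 J.

105000 J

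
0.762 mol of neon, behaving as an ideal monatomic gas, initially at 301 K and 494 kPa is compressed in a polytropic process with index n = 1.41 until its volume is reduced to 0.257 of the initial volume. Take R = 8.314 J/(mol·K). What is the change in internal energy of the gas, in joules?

2130 J

V₁ = nRT₁/P₁ = 0.762×8.314×301/494 = 3.86 L.
Polytropic n=1.41: T₂ = T₁(V₁/V₂)^(n−1) = 301×(3.89)^0.41 = 525 K; P₂ = P₁(V₁/V₂)^n = 3360 kPa.
For an ideal gas ΔU = nCvΔT with Cv = (3/2)R = 12.5 J/(mol·K).
ΔU = 0.762×12.5×(525−301) = 2130 J.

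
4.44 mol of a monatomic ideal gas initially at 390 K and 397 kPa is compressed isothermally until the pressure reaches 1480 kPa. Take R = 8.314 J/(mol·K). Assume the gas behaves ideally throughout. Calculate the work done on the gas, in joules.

V₁ = nRT₁/P₁ = 4.44×8.314×390/397 = 36.3 L.
Isothermal: T stays 390 K; PV = const ⇒ V₂ = 9.73 L, P₂ = 1480 kPa.
W = nRT ln(V₂/V₁) = 4.44×8.314×390×ln(0.268) = -18900 J.
Work done on the gas = −W_by = 18900 J.

18900 J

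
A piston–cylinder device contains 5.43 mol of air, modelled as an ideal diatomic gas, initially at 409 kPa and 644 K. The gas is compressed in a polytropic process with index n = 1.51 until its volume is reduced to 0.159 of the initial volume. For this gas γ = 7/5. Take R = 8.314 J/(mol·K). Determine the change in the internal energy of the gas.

V₁ = nRT₁/P₁ = 5.43×8.314×644/409 = 71.1 L.
Polytropic n=1.51: T₂ = T₁(V₁/V₂)^(n−1) = 644×(6.29)^0.51 = 1650 K; P₂ = P₁(V₁/V₂)^n = 6570 kPa.
For an ideal gas ΔU = nCvΔT with Cv = (5/2)R = 20.8 J/(mol·K).
ΔU = 5.43×20.8×(1650−644) = 113000 J.

113000 J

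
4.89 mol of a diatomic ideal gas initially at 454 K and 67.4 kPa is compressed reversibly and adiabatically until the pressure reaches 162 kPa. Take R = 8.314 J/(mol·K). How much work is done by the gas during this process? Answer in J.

-13100 J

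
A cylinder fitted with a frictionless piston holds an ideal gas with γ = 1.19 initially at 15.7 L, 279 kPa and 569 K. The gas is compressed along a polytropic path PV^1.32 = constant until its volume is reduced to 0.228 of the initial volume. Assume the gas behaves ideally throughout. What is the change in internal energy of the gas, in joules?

n = P₁V₁/(RT₁) = 279×15.7/(8.314×569) = 0.926 mol.
Polytropic n=1.32: T₂ = T₁(V₁/V₂)^(n−1) = 569×(4.39)^0.32 = 913 K; P₂ = P₁(V₁/V₂)^n = 1960 kPa.
For an ideal gas ΔU = nCvΔT with Cv = R/(γ−1) = 43.8 J/(mol·K).
ΔU = 0.926×43.8×(913−569) = 13900 J.

13900 J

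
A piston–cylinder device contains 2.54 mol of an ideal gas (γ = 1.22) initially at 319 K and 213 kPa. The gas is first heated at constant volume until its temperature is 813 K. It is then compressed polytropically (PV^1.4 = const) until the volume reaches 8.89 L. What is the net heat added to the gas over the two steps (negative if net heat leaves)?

V₁ = nRT₁/P₁ = 2.54×8.314×319/213 = 31.6 L.
Step 1 — Isochoric: V stays 31.6 L; P/T = const ⇒ T₂ = 813 K, P₂ = 543 kPa.
W = 0 (no volume change).
ΔU = nCvΔT = 2.54×37.8×(813−319) = 47400 J.
Q = ΔU = 47400 J.
State after step 1: P = 543 kPa, V = 31.6 L, T = 813 K.
Step 2 — Polytropic n=1.4: T₂ = T₁(V₁/V₂)^(n−1) = 813×(3.56)^0.40 = 1350 K; P₂ = P₁(V₁/V₂)^n = 3210 kPa.
W = (P₁V₁−P₂V₂)/(n−1) = (543×31.6−3210×8.89)/0.40 = -28400 J.
ΔU = nCvΔT = 2.54×37.8×(1350−813) = 51600 J.
Q = ΔU + W = 23200 J.
Net over both steps: W = -28400 J, Q = 70600 J, ΔU = 99000 J.

70600 J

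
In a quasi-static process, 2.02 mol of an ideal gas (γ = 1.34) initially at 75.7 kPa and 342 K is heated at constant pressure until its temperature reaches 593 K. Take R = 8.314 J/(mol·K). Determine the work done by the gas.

V₁ = nRT₁/P₁ = 2.02×8.314×342/75.7 = 75.9 L.
Isobaric: P stays 75.7 kPa; V/T = const ⇒ T₂ = 593 K, V₂ = 132 L.
W = PΔV = 75.7×(132−75.9) kPa·L = 4220 J.

4220 J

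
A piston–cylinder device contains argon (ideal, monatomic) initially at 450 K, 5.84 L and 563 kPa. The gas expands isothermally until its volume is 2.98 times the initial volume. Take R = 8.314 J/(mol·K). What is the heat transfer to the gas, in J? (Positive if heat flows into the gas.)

3590 J

n = P₁V₁/(RT₁) = 563×5.84/(8.314×450) = 0.879 mol.
Isothermal: T stays 450 K; PV = const ⇒ V₂ = 17.4 L, P₂ = 189 kPa.
ΔU = 0 (ideal gas, T constant).
W = nRT ln(V₂/V₁) = 0.879×8.314×450×ln(2.98) = 3590 J.
Q = ΔU + W = 3590 J.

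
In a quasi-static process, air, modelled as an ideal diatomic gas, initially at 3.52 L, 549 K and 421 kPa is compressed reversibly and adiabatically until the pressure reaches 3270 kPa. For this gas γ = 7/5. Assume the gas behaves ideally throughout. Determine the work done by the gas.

n = P₁V₁/(RT₁) = 421×3.52/(8.314×549) = 0.325 mol.
Adiabatic: T₂/T₁ = (P₂/P₁)^((γ−1)/γ) ⇒ T₂ = 549×(7.77)^0.286 = 986 K; V₂ = 0.814 L.
ΔU = nCvΔT = 0.325×20.8×(986−549) = 2950 J.
Q = 0 for an adiabatic process, so W = −ΔU = -2950 J.

-2950 J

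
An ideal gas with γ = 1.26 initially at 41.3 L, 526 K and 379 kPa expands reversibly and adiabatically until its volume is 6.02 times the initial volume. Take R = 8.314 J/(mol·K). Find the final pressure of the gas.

39.5 kPa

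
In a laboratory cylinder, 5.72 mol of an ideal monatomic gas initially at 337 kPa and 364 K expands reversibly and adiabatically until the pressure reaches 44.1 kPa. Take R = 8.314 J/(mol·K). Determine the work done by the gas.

14500 J

V₁ = nRT₁/P₁ = 5.72×8.314×364/337 = 51.4 L.
Adiabatic: T₂/T₁ = (P₂/P₁)^((γ−1)/γ) ⇒ T₂ = 364×(0.131)^0.400 = 161 K; V₂ = 174 L.
ΔU = nCvΔT = 5.72×12.5×(161−364) = -14500 J.
Q = 0 for an adiabatic process, so W = −ΔU = 14500 J.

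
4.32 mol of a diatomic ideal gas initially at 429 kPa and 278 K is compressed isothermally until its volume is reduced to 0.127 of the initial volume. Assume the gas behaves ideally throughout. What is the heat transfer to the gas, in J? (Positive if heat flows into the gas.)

-20600 J

V₁ = nRT₁/P₁ = 4.32×8.314×278/429 = 23.3 L.
Isothermal: T stays 278 K; PV = const ⇒ V₂ = 2.96 L, P₂ = 3380 kPa.
ΔU = 0 (ideal gas, T constant).
W = nRT ln(V₂/V₁) = 4.32×8.314×278×ln(0.127) = -20600 J.
Q = ΔU + W = -20600 J.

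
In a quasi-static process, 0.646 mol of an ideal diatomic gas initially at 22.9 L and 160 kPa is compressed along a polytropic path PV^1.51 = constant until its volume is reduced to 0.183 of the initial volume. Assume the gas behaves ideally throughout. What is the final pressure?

T₁ = P₁V₁/(nR) = 160×22.9/(0.646×8.314) = 682 K.
Polytropic n=1.51: T₂ = T₁(V₁/V₂)^(n−1) = 682×(5.46)^0.51 = 1620 K; P₂ = P₁(V₁/V₂)^n = 2080 kPa.

2080 kPa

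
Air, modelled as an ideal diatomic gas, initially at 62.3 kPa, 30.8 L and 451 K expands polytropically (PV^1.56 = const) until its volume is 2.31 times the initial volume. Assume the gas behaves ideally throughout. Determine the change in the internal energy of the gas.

n = P₁V₁/(RT₁) = 62.3×30.8/(8.314×451) = 0.512 mol.
Polytropic n=1.56: T₂ = T₁(V₁/V₂)^(n−1) = 451×(0.433)^0.56 = 282 K; P₂ = P₁(V₁/V₂)^n = 16.9 kPa.
For an ideal gas ΔU = nCvΔT with Cv = (5/2)R = 20.8 J/(mol·K).
ΔU = 0.512×20.8×(282−451) = -1800 J.

-1800 J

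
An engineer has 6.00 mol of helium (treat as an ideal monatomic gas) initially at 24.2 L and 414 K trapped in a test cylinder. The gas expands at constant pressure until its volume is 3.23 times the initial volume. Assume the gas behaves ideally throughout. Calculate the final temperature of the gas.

1340 K

P₁ = nRT₁/V₁ = 6.00×8.314×414/24.2 = 853 kPa.
Isobaric: P stays 853 kPa; V/T = const ⇒ T₂ = 1340 K, V₂ = 78.2 L.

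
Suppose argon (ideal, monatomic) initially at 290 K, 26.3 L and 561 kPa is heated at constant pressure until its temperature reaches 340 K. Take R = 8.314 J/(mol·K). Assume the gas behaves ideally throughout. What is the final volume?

30.8 L

Isobaric: P stays 561 kPa; V/T = const ⇒ T₂ = 340 K, V₂ = 30.8 L.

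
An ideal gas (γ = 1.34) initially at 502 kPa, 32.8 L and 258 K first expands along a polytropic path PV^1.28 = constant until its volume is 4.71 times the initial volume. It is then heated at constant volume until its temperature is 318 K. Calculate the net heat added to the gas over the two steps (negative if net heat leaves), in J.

n = P₁V₁/(RT₁) = 502×32.8/(8.314×258) = 7.68 mol.
Step 1 — Polytropic n=1.28: T₂ = T₁(V₁/V₂)^(n−1) = 258×(0.212)^0.28 = 167 K; P₂ = P₁(V₁/V₂)^n = 69.1 kPa.
W = (P₁V₁−P₂V₂)/(n−1) = (502×32.8−69.1×154)/0.28 = 20700 J.
ΔU = nCvΔT = 7.68×24.5×(167−258) = -17000 J.
Q = ΔU + W = 3650 J.
State after step 1: P = 69.1 kPa, V = 154 L, T = 167 K.
Step 2 — Isochoric: V stays 154 L; P/T = const ⇒ T₂ = 318 K, P₂ = 131 kPa.
W = 0 (no volume change).
ΔU = nCvΔT = 7.68×24.5×(318−167) = 28300 J.
Q = ΔU = 28300 J.
Net over both steps: W = 20700 J, Q = 32000 J, ΔU = 11300 J.

32000 J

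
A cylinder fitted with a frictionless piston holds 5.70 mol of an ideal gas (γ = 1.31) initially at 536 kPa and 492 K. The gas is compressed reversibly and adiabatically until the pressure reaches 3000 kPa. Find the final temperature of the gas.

740 K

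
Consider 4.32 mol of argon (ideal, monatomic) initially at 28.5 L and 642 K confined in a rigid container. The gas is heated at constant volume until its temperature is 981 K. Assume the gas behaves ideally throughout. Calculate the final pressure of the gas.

P₁ = nRT₁/V₁ = 4.32×8.314×642/28.5 = 809 kPa.
Isochoric: V stays 28.5 L; P/T = const ⇒ T₂ = 981 K, P₂ = 1240 kPa.

1240 kPa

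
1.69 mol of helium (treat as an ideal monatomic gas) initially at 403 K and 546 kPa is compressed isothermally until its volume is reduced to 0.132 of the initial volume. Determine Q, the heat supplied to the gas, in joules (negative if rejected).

V₁ = nRT₁/P₁ = 1.69×8.314×403/546 = 10.4 L.
Isothermal: T stays 403 K; PV = const ⇒ V₂ = 1.37 L, P₂ = 4140 kPa.
ΔU = 0 (ideal gas, T constant).
W = nRT ln(V₂/V₁) = 1.69×8.314×403×ln(0.132) = -11500 J.
Q = ΔU + W = -11500 J.

-11500 J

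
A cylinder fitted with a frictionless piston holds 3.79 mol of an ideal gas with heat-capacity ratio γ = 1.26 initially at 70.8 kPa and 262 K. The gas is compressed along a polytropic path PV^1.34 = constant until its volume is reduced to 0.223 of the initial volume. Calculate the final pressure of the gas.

529 kPa

V₁ = nRT₁/P₁ = 3.79×8.314×262/70.8 = 117 L.
Polytropic n=1.34: T₂ = T₁(V₁/V₂)^(n−1) = 262×(4.48)^0.34 = 436 K; P₂ = P₁(V₁/V₂)^n = 529 kPa.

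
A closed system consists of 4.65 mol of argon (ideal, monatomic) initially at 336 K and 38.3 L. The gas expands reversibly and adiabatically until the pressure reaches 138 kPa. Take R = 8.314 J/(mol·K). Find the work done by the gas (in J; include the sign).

5890 J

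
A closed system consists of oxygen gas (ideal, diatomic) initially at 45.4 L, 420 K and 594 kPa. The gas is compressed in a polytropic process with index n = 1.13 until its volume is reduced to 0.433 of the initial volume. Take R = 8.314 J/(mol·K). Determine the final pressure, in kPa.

1530 kPa

Polytropic n=1.13: T₂ = T₁(V₁/V₂)^(n−1) = 420×(2.31)^0.13 = 468 K; P₂ = P₁(V₁/V₂)^n = 1530 kPa.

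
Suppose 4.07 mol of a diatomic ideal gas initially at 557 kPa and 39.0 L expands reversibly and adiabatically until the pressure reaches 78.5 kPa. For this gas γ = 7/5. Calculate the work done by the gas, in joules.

23300 J

T₁ = P₁V₁/(nR) = 557×39.0/(4.07×8.314) = 642 K.
Adiabatic: T₂/T₁ = (P₂/P₁)^((γ−1)/γ) ⇒ T₂ = 642×(0.141)^0.286 = 367 K; V₂ = 158 L.
ΔU = nCvΔT = 4.07×20.8×(367−642) = -23300 J.
Q = 0 for an adiabatic process, so W = −ΔU = 23300 J.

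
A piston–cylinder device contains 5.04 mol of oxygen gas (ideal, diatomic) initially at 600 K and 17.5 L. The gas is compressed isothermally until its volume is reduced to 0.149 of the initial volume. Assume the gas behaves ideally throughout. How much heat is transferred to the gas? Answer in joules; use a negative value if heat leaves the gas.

P₁ = nRT₁/V₁ = 5.04×8.314×600/17.5 = 1440 kPa.
Isothermal: T stays 600 K; PV = const ⇒ V₂ = 2.61 L, P₂ = 9640 kPa.
ΔU = 0 (ideal gas, T constant).
W = nRT ln(V₂/V₁) = 5.04×8.314×600×ln(0.149) = -47900 J.
Q = ΔU + W = -47900 J.

-47900 J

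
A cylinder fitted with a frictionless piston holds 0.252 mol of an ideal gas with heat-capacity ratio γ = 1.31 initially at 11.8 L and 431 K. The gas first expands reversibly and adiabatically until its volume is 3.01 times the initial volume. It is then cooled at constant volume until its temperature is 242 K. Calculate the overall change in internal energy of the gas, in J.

-1280 J

P₁ = nRT₁/V₁ = 0.252×8.314×431/11.8 = 76.5 kPa.
Step 1 — Adiabatic: TV^(γ−1) = const ⇒ T₂ = 431×(0.332)^0.310 = 306 K; PV^γ = const ⇒ P₂ = 18.1 kPa.
ΔU = nCvΔT = 0.252×26.8×(306−431) = -843 J.
Q = 0 for an adiabatic process, so W = −ΔU = 843 J.
State after step 1: P = 18.1 kPa, V = 35.5 L, T = 306 K.
Step 2 — Isochoric: V stays 35.5 L; P/T = const ⇒ T₂ = 242 K, P₂ = 14.3 kPa.
W = 0 (no volume change).
ΔU = nCvΔT = 0.252×26.8×(242−306) = -434 J.
Q = ΔU = -434 J.
Net over both steps: W = 843 J, Q = -434 J, ΔU = -1280 J.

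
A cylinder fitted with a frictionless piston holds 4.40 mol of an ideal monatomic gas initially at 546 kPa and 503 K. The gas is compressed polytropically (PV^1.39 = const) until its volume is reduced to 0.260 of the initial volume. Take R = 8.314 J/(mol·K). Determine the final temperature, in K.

851 K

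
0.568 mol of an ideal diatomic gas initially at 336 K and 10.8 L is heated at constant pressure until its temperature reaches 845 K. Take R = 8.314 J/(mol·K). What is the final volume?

P₁ = nRT₁/V₁ = 0.568×8.314×336/10.8 = 147 kPa.
Isobaric: P stays 147 kPa; V/T = const ⇒ T₂ = 845 K, V₂ = 27.2 L.

27.2 L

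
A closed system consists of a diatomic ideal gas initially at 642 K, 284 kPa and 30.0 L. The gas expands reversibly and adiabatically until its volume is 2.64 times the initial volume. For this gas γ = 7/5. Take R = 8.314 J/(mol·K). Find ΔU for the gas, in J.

n = P₁V₁/(RT₁) = 284×30.0/(8.314×642) = 1.60 mol.
Adiabatic: TV^(γ−1) = const ⇒ T₂ = 642×(0.379)^0.400 = 435 K; PV^γ = const ⇒ P₂ = 73.0 kPa.
For an ideal gas ΔU = nCvΔT with Cv = (5/2)R = 20.8 J/(mol·K).
ΔU = 1.60×20.8×(435−642) = -6850 J.

-6850 J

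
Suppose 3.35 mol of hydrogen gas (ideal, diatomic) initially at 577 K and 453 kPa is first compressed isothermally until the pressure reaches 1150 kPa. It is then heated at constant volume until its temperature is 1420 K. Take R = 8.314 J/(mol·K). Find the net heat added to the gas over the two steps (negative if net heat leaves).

V₁ = nRT₁/P₁ = 3.35×8.314×577/453 = 35.5 L.
Step 1 — Isothermal: T stays 577 K; PV = const ⇒ V₂ = 14.0 L, P₂ = 1150 kPa.
ΔU = 0 (ideal gas, T constant).
W = nRT ln(V₂/V₁) = 3.35×8.314×577×ln(0.394) = -15000 J.
Q = ΔU + W = -15000 J.
State after step 1: P = 1150 kPa, V = 14.0 L, T = 577 K.
Step 2 — Isochoric: V stays 14.0 L; P/T = const ⇒ T₂ = 1420 K, P₂ = 2830 kPa.
W = 0 (no volume change).
ΔU = nCvΔT = 3.35×20.8×(1420−577) = 58700 J.
Q = ΔU = 58700 J.
Net over both steps: W = -15000 J, Q = 43700 J, ΔU = 58700 J.

43700 J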